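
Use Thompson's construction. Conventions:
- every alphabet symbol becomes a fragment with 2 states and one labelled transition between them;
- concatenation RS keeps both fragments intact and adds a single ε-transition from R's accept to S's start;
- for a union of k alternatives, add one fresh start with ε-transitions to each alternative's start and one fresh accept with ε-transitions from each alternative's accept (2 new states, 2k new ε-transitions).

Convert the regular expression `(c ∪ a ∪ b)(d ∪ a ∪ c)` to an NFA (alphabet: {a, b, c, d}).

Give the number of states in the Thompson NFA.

16

Recursing over subexpressions:
Each of the 6 symbol leaves contributes a 2-state fragment.
  c ∪ a ∪ b — 8 states
  d ∪ a ∪ c — 8 states
  (c ∪ a ∪ b)(d ∪ a ∪ c) — 16 states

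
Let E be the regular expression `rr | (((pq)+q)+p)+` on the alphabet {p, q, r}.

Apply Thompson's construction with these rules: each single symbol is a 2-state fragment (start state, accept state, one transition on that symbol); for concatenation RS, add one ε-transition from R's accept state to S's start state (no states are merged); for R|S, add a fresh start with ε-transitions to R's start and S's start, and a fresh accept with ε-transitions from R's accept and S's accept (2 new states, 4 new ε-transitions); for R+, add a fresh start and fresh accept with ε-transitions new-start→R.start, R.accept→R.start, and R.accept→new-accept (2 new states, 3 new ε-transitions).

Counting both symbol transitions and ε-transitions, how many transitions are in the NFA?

Per subexpression:
Each of the 6 symbol leaves contributes 1 transition (1 symbol, 0 ε).
  rr : 3 transitions (2 symbol, 1 ε)
  pq : 3 transitions (2 symbol, 1 ε)
  (pq)+ : 6 transitions (2 symbol, 4 ε)
  (pq)+q : 8 transitions (3 symbol, 5 ε)
  ((pq)+q)+ : 11 transitions (3 symbol, 8 ε)
  ((pq)+q)+p : 13 transitions (4 symbol, 9 ε)
  (((pq)+q)+p)+ : 16 transitions (4 symbol, 12 ε)
  rr | (((pq)+q)+p)+ : 23 transitions (6 symbol, 17 ε)

23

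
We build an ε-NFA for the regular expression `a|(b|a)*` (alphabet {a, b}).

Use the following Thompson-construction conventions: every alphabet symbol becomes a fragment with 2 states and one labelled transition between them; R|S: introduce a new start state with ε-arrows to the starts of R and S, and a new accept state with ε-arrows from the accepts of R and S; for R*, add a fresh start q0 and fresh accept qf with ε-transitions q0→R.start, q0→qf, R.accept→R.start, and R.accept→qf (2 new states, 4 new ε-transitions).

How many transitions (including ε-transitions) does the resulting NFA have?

Per subexpression:
Each of the 3 symbol leaves contributes 1 transition (1 symbol, 0 ε).
  b|a = 6 transitions (2 symbol, 4 ε)
  (b|a)* = 10 transitions (2 symbol, 8 ε)
  a|(b|a)* = 15 transitions (3 symbol, 12 ε)

15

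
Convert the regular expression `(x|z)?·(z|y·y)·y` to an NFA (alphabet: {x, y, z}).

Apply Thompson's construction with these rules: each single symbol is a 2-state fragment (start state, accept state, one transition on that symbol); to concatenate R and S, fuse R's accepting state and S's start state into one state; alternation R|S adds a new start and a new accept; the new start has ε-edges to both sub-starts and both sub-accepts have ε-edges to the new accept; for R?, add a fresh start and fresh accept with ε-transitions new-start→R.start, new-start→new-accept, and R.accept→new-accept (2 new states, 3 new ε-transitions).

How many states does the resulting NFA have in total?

15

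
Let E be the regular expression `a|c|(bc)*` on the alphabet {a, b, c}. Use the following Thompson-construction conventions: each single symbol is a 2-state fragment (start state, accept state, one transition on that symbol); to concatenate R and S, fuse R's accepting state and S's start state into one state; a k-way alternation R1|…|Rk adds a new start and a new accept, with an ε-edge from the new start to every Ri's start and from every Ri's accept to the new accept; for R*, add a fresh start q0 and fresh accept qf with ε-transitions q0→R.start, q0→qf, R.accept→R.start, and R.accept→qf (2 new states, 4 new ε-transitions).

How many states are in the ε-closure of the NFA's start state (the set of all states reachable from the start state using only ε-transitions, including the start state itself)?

Let C(F) = |ε-closure(F.start)| within fragment F, and note whether F accepts ε. Symbol fragments have C = 1 and do not accept ε. Then:
  bc : |ε-closure| equals the left operand's closure size = 1 (its accept is not ε-reachable, so the closure stops there)
  (bc)* : |ε-closure| = 1 (new start) + 1 (body) + 1 (new accept) = 3
  a|c|(bc)* : new start ε-reaches every alternative's start; at least one alternative accepts ε, so the union's new accept is reached too: |ε-closure| = 1 + 1 + 1 + 3 + 1 = 7

7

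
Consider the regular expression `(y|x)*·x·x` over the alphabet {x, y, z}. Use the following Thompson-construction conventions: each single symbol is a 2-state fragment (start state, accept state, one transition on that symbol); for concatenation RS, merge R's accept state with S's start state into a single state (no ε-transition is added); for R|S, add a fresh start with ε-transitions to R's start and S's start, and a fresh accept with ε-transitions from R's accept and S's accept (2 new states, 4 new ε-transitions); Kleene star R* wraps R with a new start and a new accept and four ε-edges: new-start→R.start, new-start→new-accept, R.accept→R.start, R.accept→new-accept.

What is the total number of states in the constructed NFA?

10

Bottom-up over the parse tree:
Each of the 4 symbol leaves contributes a 2-state fragment.
  y|x = 6 states
  (y|x)* = 8 states
  (y|x)*·x·x = 10 states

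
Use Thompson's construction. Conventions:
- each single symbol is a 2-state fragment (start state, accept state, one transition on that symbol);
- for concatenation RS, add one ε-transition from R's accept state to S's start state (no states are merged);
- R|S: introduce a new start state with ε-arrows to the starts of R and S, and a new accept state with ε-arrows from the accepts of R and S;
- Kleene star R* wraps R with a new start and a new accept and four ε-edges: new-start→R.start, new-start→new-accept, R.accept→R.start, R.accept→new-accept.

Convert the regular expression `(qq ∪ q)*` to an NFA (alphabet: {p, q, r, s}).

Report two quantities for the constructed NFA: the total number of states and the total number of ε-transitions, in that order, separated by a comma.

10, 9

Recursing over subexpressions:
Each of the 3 symbol leaves contributes 2 states and 0 ε-transitions.
  qq — 4 states, 1 ε-transition
  qq ∪ q — 8 states, 5 ε-transitions
  (qq ∪ q)* — 10 states, 9 ε-transitions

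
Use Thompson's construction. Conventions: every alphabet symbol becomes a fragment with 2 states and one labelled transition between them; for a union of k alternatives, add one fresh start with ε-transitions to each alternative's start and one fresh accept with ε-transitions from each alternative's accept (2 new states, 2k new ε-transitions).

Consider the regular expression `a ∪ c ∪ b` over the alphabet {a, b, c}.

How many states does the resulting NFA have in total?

8

Bottom-up over the parse tree:
Each of the 3 symbol leaves contributes a 2-state fragment.
  a ∪ c ∪ b : 8 states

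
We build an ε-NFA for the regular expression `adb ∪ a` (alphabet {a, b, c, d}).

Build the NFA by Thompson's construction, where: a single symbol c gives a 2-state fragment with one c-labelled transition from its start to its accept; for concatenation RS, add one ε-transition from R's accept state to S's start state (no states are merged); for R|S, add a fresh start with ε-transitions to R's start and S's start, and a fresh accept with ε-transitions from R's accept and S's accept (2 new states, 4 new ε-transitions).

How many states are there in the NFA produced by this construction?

Bottom-up over the parse tree:
Each of the 4 symbol leaves contributes a 2-state fragment.
  adb : 6 states
  adb ∪ a : 10 states

10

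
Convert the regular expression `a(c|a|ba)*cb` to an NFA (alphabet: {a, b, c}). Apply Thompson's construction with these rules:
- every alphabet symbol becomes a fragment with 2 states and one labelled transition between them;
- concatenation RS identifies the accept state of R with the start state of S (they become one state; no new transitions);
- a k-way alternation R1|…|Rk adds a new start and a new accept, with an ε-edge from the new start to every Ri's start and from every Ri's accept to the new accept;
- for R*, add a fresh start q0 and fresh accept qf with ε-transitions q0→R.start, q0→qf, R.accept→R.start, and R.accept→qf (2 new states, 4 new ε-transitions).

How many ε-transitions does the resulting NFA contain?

10

Per subexpression:
Each of the 7 symbol leaves contributes 0 ε-transitions.
  ba : 0 ε-transitions
  c|a|ba : 6 ε-transitions
  (c|a|ba)* : 10 ε-transitions
  a(c|a|ba)*cb : 10 ε-transitions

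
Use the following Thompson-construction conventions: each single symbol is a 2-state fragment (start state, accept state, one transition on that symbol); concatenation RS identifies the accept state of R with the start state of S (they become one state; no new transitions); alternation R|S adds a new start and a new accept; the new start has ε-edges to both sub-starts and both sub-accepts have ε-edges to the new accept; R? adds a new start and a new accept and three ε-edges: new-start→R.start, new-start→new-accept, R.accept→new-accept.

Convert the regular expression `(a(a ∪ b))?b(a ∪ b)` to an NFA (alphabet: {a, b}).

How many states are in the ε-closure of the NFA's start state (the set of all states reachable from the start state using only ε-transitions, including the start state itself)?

Let C(F) = |ε-closure(F.start)| within fragment F, and note whether F accepts ε. Symbol fragments have C = 1 and do not accept ε. Then:
  a ∪ b → |ε-closure| = 1 + 1 + 1 = 3 (the new accept is not ε-reachable since no branch accepts ε)
  a(a ∪ b) → same as the first factor's closure: |ε-closure| = 1
  (a(a ∪ b))? → new start has ε-edges to the inner start and to the new accept, so |ε-closure| = 2 + 1 = 3
  a ∪ b → new start ε-reaches every alternative's start; none of them accept ε, so the new accept is not reached: |ε-closure| = 1 + 1 + 1 = 3
  (a(a ∪ b))?b(a ∪ b) → the left operand accepts ε, so the closure extends into the next operand (the shared merged state is already counted); |ε-closure| = 3 + (1−1) = 3

3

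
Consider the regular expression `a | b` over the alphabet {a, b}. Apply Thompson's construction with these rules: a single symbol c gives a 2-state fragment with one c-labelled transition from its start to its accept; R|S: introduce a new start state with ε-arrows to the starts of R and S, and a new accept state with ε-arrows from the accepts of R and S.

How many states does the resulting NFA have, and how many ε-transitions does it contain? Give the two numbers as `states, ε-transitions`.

6, 4

Bottom-up over the parse tree:
Each of the 2 symbol leaves contributes 2 states and 0 ε-transitions.
  a | b : 6 states, 4 ε-transitions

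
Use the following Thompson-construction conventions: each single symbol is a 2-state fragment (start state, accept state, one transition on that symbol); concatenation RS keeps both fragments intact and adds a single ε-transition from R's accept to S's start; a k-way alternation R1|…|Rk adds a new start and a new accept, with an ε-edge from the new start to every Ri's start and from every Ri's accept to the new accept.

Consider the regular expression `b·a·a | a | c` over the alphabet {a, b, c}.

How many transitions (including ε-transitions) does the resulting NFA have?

Recursing over subexpressions:
Each of the 5 symbol leaves contributes 1 transition (1 symbol, 0 ε).
  b·a·a → 5 transitions (3 symbol, 2 ε)
  b·a·a | a | c → 13 transitions (5 symbol, 8 ε)

13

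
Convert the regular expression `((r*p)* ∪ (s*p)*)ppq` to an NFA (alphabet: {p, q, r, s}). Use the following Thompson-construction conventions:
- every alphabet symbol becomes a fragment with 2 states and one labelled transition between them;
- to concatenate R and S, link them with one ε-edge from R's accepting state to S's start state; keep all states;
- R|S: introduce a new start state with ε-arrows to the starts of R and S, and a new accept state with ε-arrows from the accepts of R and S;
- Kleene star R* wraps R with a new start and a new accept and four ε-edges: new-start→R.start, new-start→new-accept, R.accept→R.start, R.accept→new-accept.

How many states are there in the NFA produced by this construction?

Bottom-up over the parse tree:
Each of the 7 symbol leaves contributes a 2-state fragment.
  r* = 4 states
  r*p = 6 states
  (r*p)* = 8 states
  s* = 4 states
  s*p = 6 states
  (s*p)* = 8 states
  (r*p)* ∪ (s*p)* = 18 states
  ((r*p)* ∪ (s*p)*)ppq = 24 states

24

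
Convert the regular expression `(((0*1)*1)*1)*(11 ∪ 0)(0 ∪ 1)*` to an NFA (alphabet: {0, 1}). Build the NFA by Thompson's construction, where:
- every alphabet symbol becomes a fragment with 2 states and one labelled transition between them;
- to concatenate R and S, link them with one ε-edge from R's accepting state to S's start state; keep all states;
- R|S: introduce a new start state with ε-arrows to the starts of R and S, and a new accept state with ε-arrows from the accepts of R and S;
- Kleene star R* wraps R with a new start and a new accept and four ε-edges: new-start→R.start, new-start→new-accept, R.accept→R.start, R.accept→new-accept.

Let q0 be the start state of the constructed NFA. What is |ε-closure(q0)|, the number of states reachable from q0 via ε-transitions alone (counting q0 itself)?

15

Compute the ε-closure size of each fragment's start state recursively; a symbol fragment's start has no outgoing ε-edge, so its closure is just itself (size 1).
  0* — new start has ε-edges to the inner start and to the new accept, so |closure| = 2 + 1 = 3
  0*1 — the left operand accepts ε, so the closure extends into the next operand (via the concat ε-link); |closure| = 3 + 1 = 4
  (0*1)* — new start has ε-edges to the inner start and to the new accept, so |closure| = 2 + 4 = 6
  (0*1)*1 — the left operand accepts ε, so the closure extends into the next operand (via the concat ε-link); |closure| = 6 + 1 = 7
  ((0*1)*1)* — the star's fresh start ε-reaches both the body's start and the fresh accept: |closure| = 2 + 7 = 9
  ((0*1)*1)*1 — the left operand accepts ε, so the closure extends into the next operand (via the concat ε-link); |closure| = 9 + 1 = 10
  (((0*1)*1)*1)* — |closure| = 1 (new start) + 10 (body) + 1 (new accept) = 12
  11 — same as the first factor's closure: |closure| = 1
  11 ∪ 0 — |closure| = 1 + 1 + 1 = 3 (the new accept is not ε-reachable since no branch accepts ε)
  0 ∪ 1 — |closure| = 1 + 1 + 1 = 3 (the new accept is not ε-reachable since no branch accepts ε)
  (0 ∪ 1)* — |closure| = 1 (new start) + 3 (body) + 1 (new accept) = 5
  (((0*1)*1)*1)*(11 ∪ 0)(0 ∪ 1)* — |closure| = 12 + 3 = 15 (closure spills across the concat boundary because the left factor accepts ε)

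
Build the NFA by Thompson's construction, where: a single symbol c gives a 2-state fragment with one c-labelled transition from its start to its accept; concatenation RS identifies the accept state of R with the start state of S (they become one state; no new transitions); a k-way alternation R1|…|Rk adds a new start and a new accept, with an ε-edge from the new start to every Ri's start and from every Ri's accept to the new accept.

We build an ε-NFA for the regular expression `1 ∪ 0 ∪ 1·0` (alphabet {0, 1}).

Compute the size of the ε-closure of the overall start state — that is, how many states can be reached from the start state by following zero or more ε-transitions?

4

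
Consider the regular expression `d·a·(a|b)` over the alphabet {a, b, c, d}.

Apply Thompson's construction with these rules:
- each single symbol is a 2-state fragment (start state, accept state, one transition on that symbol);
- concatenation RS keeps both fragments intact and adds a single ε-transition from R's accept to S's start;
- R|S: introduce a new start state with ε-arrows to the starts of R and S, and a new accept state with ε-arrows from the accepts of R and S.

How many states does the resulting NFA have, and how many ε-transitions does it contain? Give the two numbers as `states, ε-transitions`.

10, 6

Bottom-up over the parse tree:
Each of the 4 symbol leaves contributes 2 states and 0 ε-transitions.
  a|b → 6 states, 4 ε-transitions
  d·a·(a|b) → 10 states, 6 ε-transitions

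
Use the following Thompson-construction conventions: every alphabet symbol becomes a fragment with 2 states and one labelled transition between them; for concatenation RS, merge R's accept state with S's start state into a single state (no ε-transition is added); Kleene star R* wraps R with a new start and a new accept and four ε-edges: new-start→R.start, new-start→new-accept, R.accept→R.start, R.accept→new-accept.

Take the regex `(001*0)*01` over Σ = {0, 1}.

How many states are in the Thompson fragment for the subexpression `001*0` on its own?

Fragment for `001*0`:
Each of the 4 symbol leaves contributes a 2-state fragment.
  1* → 4 states
  001*0 → 7 states

7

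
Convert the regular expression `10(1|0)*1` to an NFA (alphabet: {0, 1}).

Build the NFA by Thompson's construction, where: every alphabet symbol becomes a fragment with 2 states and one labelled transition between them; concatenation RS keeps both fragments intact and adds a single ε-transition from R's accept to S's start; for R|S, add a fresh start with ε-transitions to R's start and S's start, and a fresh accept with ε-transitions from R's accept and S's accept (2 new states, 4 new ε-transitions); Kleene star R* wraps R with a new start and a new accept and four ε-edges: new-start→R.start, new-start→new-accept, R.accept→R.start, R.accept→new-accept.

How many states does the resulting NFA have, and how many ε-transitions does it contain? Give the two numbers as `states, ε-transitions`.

14, 11

Recursing over subexpressions:
Each of the 5 symbol leaves contributes 2 states and 0 ε-transitions.
  1|0 : 6 states, 4 ε-transitions
  (1|0)* : 8 states, 8 ε-transitions
  10(1|0)*1 : 14 states, 11 ε-transitions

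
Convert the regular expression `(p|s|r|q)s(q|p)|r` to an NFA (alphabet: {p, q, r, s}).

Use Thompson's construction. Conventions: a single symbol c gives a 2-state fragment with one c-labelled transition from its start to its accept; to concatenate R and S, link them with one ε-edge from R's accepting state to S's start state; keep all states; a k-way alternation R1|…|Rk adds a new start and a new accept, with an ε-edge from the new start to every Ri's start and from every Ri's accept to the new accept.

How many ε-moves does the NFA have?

18

By structural recursion:
Each of the 8 symbol leaves contributes 0 ε-transitions.
  p|s|r|q → 8 ε-transitions
  q|p → 4 ε-transitions
  (p|s|r|q)s(q|p) → 14 ε-transitions
  (p|s|r|q)s(q|p)|r → 18 ε-transitions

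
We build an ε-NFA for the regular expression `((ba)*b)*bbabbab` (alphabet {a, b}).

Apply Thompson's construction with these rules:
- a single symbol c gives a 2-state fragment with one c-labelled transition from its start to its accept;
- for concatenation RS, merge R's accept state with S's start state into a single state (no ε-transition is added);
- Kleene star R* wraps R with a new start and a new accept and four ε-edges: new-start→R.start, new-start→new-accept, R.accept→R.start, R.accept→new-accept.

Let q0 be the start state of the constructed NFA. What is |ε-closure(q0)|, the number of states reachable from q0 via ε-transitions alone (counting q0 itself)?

Let C(F) = |ε-closure(F.start)| within fragment F, and note whether F accepts ε. Symbol fragments have C = 1 and do not accept ε. Then:
  ba → |closure| equals the left operand's closure size = 1 (its accept is not ε-reachable, so the closure stops there)
  (ba)* → the star's fresh start ε-reaches both the body's start and the fresh accept: |closure| = 2 + 1 = 3
  (ba)*b → the left operand accepts ε, so the closure extends into the next operand (the shared merged state is already counted); |closure| = 3 + (1−1) = 3
  ((ba)*b)* → the star's fresh start ε-reaches both the body's start and the fresh accept: |closure| = 2 + 3 = 5
  ((ba)*b)*bbabbab → the left operand accepts ε, so the closure extends into the next operand (the shared merged state is already counted); |closure| = 5 + (1−1) = 5

5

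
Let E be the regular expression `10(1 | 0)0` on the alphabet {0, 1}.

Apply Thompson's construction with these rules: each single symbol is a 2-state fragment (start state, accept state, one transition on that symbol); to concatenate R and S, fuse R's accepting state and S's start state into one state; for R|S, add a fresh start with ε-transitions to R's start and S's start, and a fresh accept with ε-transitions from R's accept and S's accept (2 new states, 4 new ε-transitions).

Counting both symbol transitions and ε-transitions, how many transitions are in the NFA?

9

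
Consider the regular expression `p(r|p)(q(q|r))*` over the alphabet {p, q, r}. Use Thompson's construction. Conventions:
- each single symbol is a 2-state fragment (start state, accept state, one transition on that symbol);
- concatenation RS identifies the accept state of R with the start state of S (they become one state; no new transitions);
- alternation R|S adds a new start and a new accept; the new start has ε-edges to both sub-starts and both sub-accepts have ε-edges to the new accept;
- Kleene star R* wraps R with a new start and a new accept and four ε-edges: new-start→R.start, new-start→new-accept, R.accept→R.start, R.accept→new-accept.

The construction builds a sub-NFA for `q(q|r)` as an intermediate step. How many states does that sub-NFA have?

7

Fragment for `q(q|r)`:
Each of the 3 symbol leaves contributes a 2-state fragment.
  q|r → 6 states
  q(q|r) → 7 states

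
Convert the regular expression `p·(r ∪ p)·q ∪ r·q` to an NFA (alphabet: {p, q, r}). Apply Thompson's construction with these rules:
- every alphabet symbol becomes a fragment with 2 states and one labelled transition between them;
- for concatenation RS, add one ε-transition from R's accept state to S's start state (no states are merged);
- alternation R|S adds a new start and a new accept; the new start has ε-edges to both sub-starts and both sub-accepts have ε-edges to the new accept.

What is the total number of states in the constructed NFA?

16

By structural recursion:
Each of the 6 symbol leaves contributes a 2-state fragment.
  r ∪ p : 6 states
  p·(r ∪ p)·q : 10 states
  r·q : 4 states
  p·(r ∪ p)·q ∪ r·q : 16 states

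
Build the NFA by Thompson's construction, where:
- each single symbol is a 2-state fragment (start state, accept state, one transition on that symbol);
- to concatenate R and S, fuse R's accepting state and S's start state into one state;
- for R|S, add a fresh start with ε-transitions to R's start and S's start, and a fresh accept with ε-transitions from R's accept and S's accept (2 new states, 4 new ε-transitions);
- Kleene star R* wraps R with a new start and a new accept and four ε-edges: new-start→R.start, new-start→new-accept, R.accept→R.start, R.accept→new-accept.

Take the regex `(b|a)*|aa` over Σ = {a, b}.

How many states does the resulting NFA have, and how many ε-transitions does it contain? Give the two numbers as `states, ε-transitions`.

13, 12

Bottom-up over the parse tree:
Each of the 4 symbol leaves contributes 2 states and 0 ε-transitions.
  b|a — 6 states, 4 ε-transitions
  (b|a)* — 8 states, 8 ε-transitions
  aa — 3 states, 0 ε-transitions
  (b|a)*|aa — 13 states, 12 ε-transitions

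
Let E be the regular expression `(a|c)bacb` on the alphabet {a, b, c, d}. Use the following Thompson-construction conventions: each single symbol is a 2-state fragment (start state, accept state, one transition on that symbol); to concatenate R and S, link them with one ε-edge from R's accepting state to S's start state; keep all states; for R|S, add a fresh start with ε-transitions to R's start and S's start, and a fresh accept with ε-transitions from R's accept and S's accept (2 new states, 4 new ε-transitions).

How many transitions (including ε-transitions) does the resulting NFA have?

14

Per subexpression:
Each of the 6 symbol leaves contributes 1 transition (1 symbol, 0 ε).
  a|c = 6 transitions (2 symbol, 4 ε)
  (a|c)bacb = 14 transitions (6 symbol, 8 ε)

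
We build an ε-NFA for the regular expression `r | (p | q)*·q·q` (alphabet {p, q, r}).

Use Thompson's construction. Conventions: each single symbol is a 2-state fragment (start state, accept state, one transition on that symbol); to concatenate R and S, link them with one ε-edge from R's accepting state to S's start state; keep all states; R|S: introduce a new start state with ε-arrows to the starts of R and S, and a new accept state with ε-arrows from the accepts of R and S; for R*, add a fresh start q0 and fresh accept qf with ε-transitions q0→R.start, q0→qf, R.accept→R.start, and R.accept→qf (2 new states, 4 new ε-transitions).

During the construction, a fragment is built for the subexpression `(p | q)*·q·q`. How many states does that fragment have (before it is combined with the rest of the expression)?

Fragment for `(p | q)*·q·q`:
Each of the 4 symbol leaves contributes a 2-state fragment.
  p | q — 6 states
  (p | q)* — 8 states
  (p | q)*·q·q — 12 states

12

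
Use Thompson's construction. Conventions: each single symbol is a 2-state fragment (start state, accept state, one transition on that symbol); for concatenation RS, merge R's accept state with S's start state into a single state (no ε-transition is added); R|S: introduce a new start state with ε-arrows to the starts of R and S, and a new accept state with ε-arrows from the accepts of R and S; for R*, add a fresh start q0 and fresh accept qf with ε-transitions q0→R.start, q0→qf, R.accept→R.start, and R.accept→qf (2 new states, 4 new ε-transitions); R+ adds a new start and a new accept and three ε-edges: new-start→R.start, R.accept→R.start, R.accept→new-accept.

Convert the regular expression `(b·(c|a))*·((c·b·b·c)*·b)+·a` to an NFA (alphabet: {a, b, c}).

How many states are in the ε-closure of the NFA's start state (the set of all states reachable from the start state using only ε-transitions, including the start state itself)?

6

Let C(F) = |ε-closure(F.start)| within fragment F, and note whether F accepts ε. Symbol fragments have C = 1 and do not accept ε. Then:
  c|a — new start ε-reaches every alternative's start; none of them accept ε, so the new accept is not reached: |ε-closure| = 1 + 1 + 1 = 3
  b·(c|a) — |ε-closure| equals the left operand's closure size = 1 (its accept is not ε-reachable, so the closure stops there)
  (b·(c|a))* — the star's fresh start ε-reaches both the body's start and the fresh accept: |ε-closure| = 2 + 1 = 3
  c·b·b·c — |ε-closure| equals the left operand's closure size = 1 (its accept is not ε-reachable, so the closure stops there)
  (c·b·b·c)* — |ε-closure| = 1 (new start) + 1 (body) + 1 (new accept) = 3
  (c·b·b·c)*·b — the left operand accepts ε, so the closure extends into the next operand (the shared merged state is already counted); |ε-closure| = 3 + (1−1) = 3
  ((c·b·b·c)*·b)+ — new start ε-reaches only the body's start; the new accept needs a symbol first: |ε-closure| = 1 + 3 = 4
  (b·(c|a))*·((c·b·b·c)*·b)+·a — the left operand accepts ε, so the closure extends into the next operand (the shared merged state is already counted); |ε-closure| = 3 + (4−1) = 6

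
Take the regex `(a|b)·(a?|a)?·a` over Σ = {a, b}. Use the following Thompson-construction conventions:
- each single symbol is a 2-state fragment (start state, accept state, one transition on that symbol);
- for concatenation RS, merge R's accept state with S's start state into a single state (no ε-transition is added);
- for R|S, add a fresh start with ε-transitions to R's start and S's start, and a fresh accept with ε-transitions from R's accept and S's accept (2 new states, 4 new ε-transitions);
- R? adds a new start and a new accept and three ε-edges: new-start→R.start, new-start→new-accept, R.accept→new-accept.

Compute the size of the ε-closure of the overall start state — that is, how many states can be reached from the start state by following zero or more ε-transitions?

Compute the ε-closure size of each fragment's start state recursively; a symbol fragment's start has no outgoing ε-edge, so its closure is just itself (size 1).
  a|b — C = 1 + 1 + 1 = 3 (the new accept is not ε-reachable since no branch accepts ε)
  a? — C = 1 (new start) + 1 (body) + 1 (new accept, via ε) = 3
  a?|a — C = 1 (new start) + (3 + 1) + 1 (new accept, since some branch ε-reaches its own accept) = 6
  (a?|a)? — C = 1 (new start) + 6 (body) + 1 (new accept, via ε) = 8
  (a|b)·(a?|a)?·a — C equals the left operand's closure size = 3 (its accept is not ε-reachable, so the closure stops there)

3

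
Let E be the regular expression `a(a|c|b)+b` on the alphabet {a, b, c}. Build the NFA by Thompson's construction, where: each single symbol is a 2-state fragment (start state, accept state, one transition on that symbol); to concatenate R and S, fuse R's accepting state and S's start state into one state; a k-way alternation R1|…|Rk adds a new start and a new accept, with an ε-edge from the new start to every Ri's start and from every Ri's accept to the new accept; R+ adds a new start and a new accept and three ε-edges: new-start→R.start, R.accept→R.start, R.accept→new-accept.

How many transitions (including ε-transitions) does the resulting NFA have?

Bottom-up over the parse tree:
Each of the 5 symbol leaves contributes 1 transition (1 symbol, 0 ε).
  a|c|b = 9 transitions (3 symbol, 6 ε)
  (a|c|b)+ = 12 transitions (3 symbol, 9 ε)
  a(a|c|b)+b = 14 transitions (5 symbol, 9 ε)

14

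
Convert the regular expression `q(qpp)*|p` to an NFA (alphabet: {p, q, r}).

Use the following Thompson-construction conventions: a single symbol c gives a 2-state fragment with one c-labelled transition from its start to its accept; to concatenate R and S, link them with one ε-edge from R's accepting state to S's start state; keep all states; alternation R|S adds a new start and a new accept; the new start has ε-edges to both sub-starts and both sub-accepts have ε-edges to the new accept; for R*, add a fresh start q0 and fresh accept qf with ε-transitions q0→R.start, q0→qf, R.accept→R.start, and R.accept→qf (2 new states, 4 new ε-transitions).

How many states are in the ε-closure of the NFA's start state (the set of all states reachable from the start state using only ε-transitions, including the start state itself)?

3

Compute the ε-closure size of each fragment's start state recursively; a symbol fragment's start has no outgoing ε-edge, so its closure is just itself (size 1).
  qpp → |ε-closure| equals the left operand's closure size = 1 (its accept is not ε-reachable, so the closure stops there)
  (qpp)* → |ε-closure| = 1 (new start) + 1 (body) + 1 (new accept) = 3
  q(qpp)* → |ε-closure| equals the left operand's closure size = 1 (its accept is not ε-reachable, so the closure stops there)
  q(qpp)*|p → new start ε-reaches every alternative's start; none of them accept ε, so the new accept is not reached: |ε-closure| = 1 + 1 + 1 = 3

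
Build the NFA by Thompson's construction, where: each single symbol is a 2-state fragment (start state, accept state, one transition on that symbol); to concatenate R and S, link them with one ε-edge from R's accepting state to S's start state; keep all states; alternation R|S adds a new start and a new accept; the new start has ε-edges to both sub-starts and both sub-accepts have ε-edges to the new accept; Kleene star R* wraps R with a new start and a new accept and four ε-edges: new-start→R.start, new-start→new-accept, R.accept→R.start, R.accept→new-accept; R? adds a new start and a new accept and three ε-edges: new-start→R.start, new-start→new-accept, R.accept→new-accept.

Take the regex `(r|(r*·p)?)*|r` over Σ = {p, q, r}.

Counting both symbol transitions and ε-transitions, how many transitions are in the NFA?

Building bottom-up:
Each of the 4 symbol leaves contributes 1 transition (1 symbol, 0 ε).
  r* : 5 transitions (1 symbol, 4 ε)
  r*·p : 7 transitions (2 symbol, 5 ε)
  (r*·p)? : 10 transitions (2 symbol, 8 ε)
  r|(r*·p)? : 15 transitions (3 symbol, 12 ε)
  (r|(r*·p)?)* : 19 transitions (3 symbol, 16 ε)
  (r|(r*·p)?)*|r : 24 transitions (4 symbol, 20 ε)

24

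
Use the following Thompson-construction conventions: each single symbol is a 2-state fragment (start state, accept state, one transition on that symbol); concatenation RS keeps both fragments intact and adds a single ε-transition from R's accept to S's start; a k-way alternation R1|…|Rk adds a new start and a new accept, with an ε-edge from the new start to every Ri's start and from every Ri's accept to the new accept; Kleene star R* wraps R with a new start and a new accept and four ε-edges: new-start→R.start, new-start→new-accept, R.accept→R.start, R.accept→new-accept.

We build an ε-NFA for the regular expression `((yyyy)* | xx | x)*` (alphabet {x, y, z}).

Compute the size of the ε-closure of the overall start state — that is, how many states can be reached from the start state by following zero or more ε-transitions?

9

Compute the ε-closure size of each fragment's start state recursively; a symbol fragment's start has no outgoing ε-edge, so its closure is just itself (size 1).
  yyyy — same as the first factor's closure: C = 1
  (yyyy)* — the star's fresh start ε-reaches both the body's start and the fresh accept: C = 2 + 1 = 3
  xx — C equals the left operand's closure size = 1 (its accept is not ε-reachable, so the closure stops there)
  (yyyy)* | xx | x — C = 1 (new start) + (3 + 1 + 1) + 1 (new accept, since some branch ε-reaches its own accept) = 7
  ((yyyy)* | xx | x)* — the star's fresh start ε-reaches both the body's start and the fresh accept: C = 2 + 7 = 9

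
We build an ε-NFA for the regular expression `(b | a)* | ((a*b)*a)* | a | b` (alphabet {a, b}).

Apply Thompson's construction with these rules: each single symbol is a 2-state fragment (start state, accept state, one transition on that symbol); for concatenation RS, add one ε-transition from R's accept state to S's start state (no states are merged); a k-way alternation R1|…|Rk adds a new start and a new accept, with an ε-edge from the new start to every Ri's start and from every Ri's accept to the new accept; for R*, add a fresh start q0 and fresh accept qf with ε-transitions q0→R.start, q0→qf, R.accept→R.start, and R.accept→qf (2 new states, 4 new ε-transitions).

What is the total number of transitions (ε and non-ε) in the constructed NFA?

37

Recursing over subexpressions:
Each of the 7 symbol leaves contributes 1 transition (1 symbol, 0 ε).
  b | a : 6 transitions (2 symbol, 4 ε)
  (b | a)* : 10 transitions (2 symbol, 8 ε)
  a* : 5 transitions (1 symbol, 4 ε)
  a*b : 7 transitions (2 symbol, 5 ε)
  (a*b)* : 11 transitions (2 symbol, 9 ε)
  (a*b)*a : 13 transitions (3 symbol, 10 ε)
  ((a*b)*a)* : 17 transitions (3 symbol, 14 ε)
  (b | a)* | ((a*b)*a)* | a | b : 37 transitions (7 symbol, 30 ε)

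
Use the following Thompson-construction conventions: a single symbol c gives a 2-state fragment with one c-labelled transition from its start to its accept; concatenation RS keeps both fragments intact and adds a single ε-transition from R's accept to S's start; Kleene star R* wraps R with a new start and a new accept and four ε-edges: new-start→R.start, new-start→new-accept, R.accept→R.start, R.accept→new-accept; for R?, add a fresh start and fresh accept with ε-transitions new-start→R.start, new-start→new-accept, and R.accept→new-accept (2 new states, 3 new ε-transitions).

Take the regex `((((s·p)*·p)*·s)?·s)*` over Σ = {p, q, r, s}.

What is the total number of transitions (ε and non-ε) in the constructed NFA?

24

Per subexpression:
Each of the 5 symbol leaves contributes 1 transition (1 symbol, 0 ε).
  s·p : 3 transitions (2 symbol, 1 ε)
  (s·p)* : 7 transitions (2 symbol, 5 ε)
  (s·p)*·p : 9 transitions (3 symbol, 6 ε)
  ((s·p)*·p)* : 13 transitions (3 symbol, 10 ε)
  ((s·p)*·p)*·s : 15 transitions (4 symbol, 11 ε)
  (((s·p)*·p)*·s)? : 18 transitions (4 symbol, 14 ε)
  (((s·p)*·p)*·s)?·s : 20 transitions (5 symbol, 15 ε)
  ((((s·p)*·p)*·s)?·s)* : 24 transitions (5 symbol, 19 ε)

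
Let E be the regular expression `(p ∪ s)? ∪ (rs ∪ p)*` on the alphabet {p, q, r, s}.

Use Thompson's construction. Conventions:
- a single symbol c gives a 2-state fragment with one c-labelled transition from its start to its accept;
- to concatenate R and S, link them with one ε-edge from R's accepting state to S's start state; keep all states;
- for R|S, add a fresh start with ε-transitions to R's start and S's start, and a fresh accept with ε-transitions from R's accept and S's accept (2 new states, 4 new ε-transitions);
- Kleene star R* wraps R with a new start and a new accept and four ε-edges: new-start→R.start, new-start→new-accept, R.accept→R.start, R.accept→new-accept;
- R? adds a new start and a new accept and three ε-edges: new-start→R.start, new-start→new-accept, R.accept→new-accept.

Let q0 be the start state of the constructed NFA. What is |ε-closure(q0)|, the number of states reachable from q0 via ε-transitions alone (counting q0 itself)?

12

Let C(F) = |ε-closure(F.start)| within fragment F, and note whether F accepts ε. Symbol fragments have C = 1 and do not accept ε. Then:
  p ∪ s : new start ε-reaches every alternative's start; none of them accept ε, so the new accept is not reached: |closure| = 1 + 1 + 1 = 3
  (p ∪ s)? : |closure| = 1 (new start) + 3 (body) + 1 (new accept, via ε) = 5
  rs : same as the first factor's closure: |closure| = 1
  rs ∪ p : new start ε-reaches every alternative's start; none of them accept ε, so the new accept is not reached: |closure| = 1 + 1 + 1 = 3
  (rs ∪ p)* : |closure| = 1 (new start) + 3 (body) + 1 (new accept) = 5
  (p ∪ s)? ∪ (rs ∪ p)* : |closure| = 1 (new start) + (5 + 5) + 1 (new accept, since some branch ε-reaches its own accept) = 12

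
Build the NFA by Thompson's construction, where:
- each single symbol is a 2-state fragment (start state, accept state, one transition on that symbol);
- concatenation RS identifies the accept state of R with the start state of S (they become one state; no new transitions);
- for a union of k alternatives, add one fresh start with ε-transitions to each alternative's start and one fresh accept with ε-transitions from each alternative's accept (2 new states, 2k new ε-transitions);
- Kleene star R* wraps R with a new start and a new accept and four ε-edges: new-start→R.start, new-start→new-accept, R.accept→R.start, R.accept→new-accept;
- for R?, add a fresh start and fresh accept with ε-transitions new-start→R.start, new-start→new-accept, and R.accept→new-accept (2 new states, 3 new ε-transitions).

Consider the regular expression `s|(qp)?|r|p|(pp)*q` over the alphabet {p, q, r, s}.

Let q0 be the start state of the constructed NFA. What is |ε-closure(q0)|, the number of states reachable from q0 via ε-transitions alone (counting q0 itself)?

Work bottom-up. For each fragment F, track |ε-closure(F.start)| and whether F's accept lies in that closure (i.e. whether F accepts ε). A single-symbol fragment has closure size 1 and does not accept ε.
  qp : same as the first factor's closure: C = 1
  (qp)? : new start has ε-edges to the inner start and to the new accept, so C = 2 + 1 = 3
  pp : same as the first factor's closure: C = 1
  (pp)* : new start has ε-edges to the inner start and to the new accept, so C = 2 + 1 = 3
  (pp)*q : the left operand accepts ε, so the closure extends into the next operand (the shared merged state is already counted); C = 3 + (1−1) = 3
  s|(qp)?|r|p|(pp)*q : new start ε-reaches every alternative's start; at least one alternative accepts ε, so the union's new accept is reached too: C = 1 + 1 + 3 + 1 + 1 + 3 + 1 = 11

11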